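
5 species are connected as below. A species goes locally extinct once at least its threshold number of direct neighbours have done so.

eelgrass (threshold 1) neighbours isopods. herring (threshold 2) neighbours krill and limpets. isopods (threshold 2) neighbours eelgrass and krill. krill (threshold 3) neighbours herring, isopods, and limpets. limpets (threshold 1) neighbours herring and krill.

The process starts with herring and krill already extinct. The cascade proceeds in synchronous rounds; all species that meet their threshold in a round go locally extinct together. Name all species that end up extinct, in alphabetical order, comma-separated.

Round 1 — herring, krill go locally extinct (initial).
Round 2 — checking thresholds:
  isopods: 1 of 2 neighbours < 2, holds.
  limpets: 2 of 2 neighbours ≥ 1, goes locally extinct.
Round 3 — no new extinctions; cascade stops.

herring, krill, limpets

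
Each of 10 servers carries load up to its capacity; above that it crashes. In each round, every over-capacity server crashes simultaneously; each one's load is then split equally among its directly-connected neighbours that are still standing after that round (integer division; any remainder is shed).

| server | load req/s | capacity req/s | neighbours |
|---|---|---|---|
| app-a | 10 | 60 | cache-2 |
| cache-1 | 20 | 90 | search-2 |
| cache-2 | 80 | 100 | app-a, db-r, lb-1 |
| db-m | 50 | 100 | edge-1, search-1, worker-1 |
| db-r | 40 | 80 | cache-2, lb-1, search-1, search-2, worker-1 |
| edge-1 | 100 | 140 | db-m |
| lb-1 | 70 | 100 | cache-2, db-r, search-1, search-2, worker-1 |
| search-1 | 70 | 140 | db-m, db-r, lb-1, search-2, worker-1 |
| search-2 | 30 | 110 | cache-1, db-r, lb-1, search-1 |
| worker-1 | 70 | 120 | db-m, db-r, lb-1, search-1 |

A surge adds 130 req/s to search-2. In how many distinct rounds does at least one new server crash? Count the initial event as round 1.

Round 1 — search-2 at 160 > 110. search-2 crashes.
  search-2 sheds 160 req/s to cache-1, db-r, lb-1, search-1: 40 each.
    cache-1: 20+40 = 60 ≤ 90
    db-r: 40+40 = 80 ≤ 80
    lb-1: 70+40 = 110 > 100
    search-1: 70+40 = 110 ≤ 140
Round 2 — lb-1 crashes.
  lb-1 sheds 110 req/s to cache-2, db-r, search-1, worker-1: 27 each (2 lost).
    cache-2: 80+27 = 107 > 100
    db-r: 80+27 = 107 > 80
    search-1: 110+27 = 137 ≤ 140
    worker-1: 70+27 = 97 ≤ 120
Round 3 — cache-2, db-r crash.
  cache-2 sheds 107 req/s to app-a: 107 each.
    app-a: 10+107 = 117 > 60
  db-r sheds 107 req/s to search-1, worker-1: 53 each (1 lost).
    search-1: 137+53 = 190 > 140
    worker-1: 97+53 = 150 > 120
Round 4 — app-a, search-1, worker-1 crash.
  app-a sheds 117 req/s: no online neighbours, lost.
  search-1 sheds 190 req/s to db-m: 190 each.
    db-m: 50+190 = 240 > 100
  worker-1 sheds 150 req/s to db-m: 150 each.
    db-m: 240+150 = 390 > 100
Round 5 — db-m crashes.
  db-m sheds 390 req/s to edge-1: 390 each.
    edge-1: 100+390 = 490 > 140
Round 6 — edge-1 crashes.
  edge-1 sheds 490 req/s: no online neighbours, lost.
No further crashes.

6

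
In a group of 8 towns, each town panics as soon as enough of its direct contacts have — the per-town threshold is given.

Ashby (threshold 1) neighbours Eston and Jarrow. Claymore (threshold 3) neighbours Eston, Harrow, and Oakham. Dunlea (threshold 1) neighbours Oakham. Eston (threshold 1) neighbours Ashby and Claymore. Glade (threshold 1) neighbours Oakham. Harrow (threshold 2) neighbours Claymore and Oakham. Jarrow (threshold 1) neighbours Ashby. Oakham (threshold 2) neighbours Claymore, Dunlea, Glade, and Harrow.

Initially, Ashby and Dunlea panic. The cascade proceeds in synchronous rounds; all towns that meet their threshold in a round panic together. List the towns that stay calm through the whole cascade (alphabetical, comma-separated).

Claymore, Glade, Harrow, Oakham

Round 1 — Ashby, Dunlea panic (initial).
Round 2 — checking thresholds:
  Eston: 1 of 2 neighbours ≥ 1, panics.
  Jarrow: 1 of 1 neighbours ≥ 1, panics.
  Oakham: 1 of 4 neighbours < 2, not yet.
Round 3 — no new panics; cascade stops.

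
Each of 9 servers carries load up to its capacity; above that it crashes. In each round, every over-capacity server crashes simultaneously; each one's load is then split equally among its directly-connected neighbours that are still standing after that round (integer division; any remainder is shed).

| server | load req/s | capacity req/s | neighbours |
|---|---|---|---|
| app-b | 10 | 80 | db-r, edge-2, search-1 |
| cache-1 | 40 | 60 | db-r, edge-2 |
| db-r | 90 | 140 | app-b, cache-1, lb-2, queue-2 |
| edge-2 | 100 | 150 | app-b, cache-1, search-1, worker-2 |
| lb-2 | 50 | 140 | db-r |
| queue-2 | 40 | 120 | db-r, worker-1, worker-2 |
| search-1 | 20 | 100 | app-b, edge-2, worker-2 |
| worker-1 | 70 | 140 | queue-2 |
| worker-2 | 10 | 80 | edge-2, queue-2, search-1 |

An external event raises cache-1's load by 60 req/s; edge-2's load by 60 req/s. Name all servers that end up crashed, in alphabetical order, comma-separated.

app-b, cache-1, db-r, edge-2, queue-2, search-1, worker-1, worker-2

Round 1 — cache-1 at 100 > 60; edge-2 at 160 > 150. cache-1, edge-2 crash.
  cache-1 sheds 100 req/s to db-r: 100 each.
    db-r: 90+100 = 190 > 140
  edge-2 sheds 160 req/s to app-b, search-1, worker-2: 53 each (1 lost).
    app-b: 10+53 = 63 ≤ 80
    search-1: 20+53 = 73 ≤ 100
    worker-2: 10+53 = 63 ≤ 80
Round 2 — db-r crashes.
  db-r sheds 190 req/s to app-b, lb-2, queue-2: 63 each (1 lost).
    app-b: 63+63 = 126 > 80
    lb-2: 50+63 = 113 ≤ 140
    queue-2: 40+63 = 103 ≤ 120
Round 3 — app-b crashes.
  app-b sheds 126 req/s to search-1: 126 each.
    search-1: 73+126 = 199 > 100
Round 4 — search-1 crashes.
  search-1 sheds 199 req/s to worker-2: 199 each.
    worker-2: 63+199 = 262 > 80
Round 5 — worker-2 crashes.
  worker-2 sheds 262 req/s to queue-2: 262 each.
    queue-2: 103+262 = 365 > 120
Round 6 — queue-2 crashes.
  queue-2 sheds 365 req/s to worker-1: 365 each.
    worker-1: 70+365 = 435 > 140
Round 7 — worker-1 crashes.
  worker-1 sheds 435 req/s: no online neighbours, lost.
No further crashes.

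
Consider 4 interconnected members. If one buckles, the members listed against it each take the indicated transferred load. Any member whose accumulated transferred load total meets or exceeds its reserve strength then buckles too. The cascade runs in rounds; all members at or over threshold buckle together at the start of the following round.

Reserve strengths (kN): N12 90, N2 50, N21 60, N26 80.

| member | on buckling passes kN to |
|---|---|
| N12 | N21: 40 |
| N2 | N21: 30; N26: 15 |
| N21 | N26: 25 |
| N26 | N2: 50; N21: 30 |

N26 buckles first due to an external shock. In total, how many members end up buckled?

Round 1 — N26 buckles (initial).
  N2: +50 → 50 ≥ 50
  N21: +30 → 30 < 60
Round 2 — N2 buckles.
  N21: +30 → 60 ≥ 60
Round 3 — N21 buckles.
No further bucklings.

3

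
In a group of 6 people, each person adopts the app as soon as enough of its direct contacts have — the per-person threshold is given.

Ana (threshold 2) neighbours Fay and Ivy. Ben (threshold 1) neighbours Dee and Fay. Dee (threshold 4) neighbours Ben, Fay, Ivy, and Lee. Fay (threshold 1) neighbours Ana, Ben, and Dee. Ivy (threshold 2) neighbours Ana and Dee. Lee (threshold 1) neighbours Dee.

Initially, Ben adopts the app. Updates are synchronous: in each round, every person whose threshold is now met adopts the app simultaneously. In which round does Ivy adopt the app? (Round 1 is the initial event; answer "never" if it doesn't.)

Round 1 — Ben adopts the app (initial).
Round 2 — checking thresholds:
  Dee: 1 of 4 neighbours < 4, holds.
  Fay: 1 of 3 neighbours ≥ 1, adopts the app.
Round 3 — no new adoptions; cascade stops.

never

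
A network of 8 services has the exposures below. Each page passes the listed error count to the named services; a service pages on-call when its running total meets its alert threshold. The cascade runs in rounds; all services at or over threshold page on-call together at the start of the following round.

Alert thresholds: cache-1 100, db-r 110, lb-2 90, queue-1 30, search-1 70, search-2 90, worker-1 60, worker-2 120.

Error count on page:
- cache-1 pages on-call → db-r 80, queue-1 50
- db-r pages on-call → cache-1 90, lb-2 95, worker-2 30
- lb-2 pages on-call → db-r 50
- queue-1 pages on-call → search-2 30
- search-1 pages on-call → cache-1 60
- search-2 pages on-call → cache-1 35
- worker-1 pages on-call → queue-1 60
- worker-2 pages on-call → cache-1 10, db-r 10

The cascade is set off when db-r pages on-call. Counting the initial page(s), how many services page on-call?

Round 1 — db-r pages on-call (initial).
  cache-1: +90 → 90 < 100
  lb-2: +95 → 95 ≥ 90
  worker-2: +30 → 30 < 120
Round 2 — lb-2 pages on-call.
No further pages.

2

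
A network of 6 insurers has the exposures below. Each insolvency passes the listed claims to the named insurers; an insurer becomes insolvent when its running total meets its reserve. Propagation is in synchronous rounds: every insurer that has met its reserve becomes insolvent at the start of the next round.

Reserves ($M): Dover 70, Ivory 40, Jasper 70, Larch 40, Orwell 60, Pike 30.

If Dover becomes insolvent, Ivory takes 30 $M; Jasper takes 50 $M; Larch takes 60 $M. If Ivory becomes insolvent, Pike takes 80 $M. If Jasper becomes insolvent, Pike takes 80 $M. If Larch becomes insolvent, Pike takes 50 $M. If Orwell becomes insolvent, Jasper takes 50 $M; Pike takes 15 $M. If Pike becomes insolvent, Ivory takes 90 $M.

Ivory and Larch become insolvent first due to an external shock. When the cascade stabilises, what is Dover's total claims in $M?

Round 1 — Ivory, Larch become insolvent (initial).
  Pike: +80+50 → 130 ≥ 30
Round 2 — Pike becomes insolvent.
No further insolvencies.

0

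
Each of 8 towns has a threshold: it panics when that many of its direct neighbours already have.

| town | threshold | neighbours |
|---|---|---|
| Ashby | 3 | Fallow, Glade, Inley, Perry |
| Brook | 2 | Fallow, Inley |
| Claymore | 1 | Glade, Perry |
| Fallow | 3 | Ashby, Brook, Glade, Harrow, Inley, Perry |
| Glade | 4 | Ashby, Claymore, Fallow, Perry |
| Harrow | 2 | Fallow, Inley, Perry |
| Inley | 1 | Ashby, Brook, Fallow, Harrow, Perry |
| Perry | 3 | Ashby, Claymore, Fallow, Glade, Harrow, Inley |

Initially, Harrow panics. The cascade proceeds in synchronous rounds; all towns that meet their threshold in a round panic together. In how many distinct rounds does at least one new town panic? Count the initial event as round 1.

2

Round 1 — Harrow panics (initial).
Round 2 — checking thresholds:
  Fallow: 1 of 6 neighbours < 3, below threshold.
  Inley: 1 of 5 neighbours ≥ 1, panics.
  Perry: 1 of 6 neighbours < 3, below threshold.
Round 3 — no new panics; cascade stops.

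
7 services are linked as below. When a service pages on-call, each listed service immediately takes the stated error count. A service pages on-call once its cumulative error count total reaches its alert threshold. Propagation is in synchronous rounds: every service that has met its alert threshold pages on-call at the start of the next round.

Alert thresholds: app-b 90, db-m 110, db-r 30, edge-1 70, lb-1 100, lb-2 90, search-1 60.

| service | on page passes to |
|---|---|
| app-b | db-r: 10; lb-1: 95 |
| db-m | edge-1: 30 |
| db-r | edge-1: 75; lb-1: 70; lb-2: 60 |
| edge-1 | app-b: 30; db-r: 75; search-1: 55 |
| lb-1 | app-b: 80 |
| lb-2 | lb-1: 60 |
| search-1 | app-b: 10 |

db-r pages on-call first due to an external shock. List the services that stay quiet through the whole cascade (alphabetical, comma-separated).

Round 1 — db-r pages on-call (initial).
  edge-1: +75 → 75 ≥ 70
  lb-1: +70 → 70 < 100
  lb-2: +60 → 60 < 90
Round 2 — edge-1 pages on-call.
  app-b: +30 → 30 < 90
  search-1: +55 → 55 < 60
No further pages.

app-b, db-m, lb-1, lb-2, search-1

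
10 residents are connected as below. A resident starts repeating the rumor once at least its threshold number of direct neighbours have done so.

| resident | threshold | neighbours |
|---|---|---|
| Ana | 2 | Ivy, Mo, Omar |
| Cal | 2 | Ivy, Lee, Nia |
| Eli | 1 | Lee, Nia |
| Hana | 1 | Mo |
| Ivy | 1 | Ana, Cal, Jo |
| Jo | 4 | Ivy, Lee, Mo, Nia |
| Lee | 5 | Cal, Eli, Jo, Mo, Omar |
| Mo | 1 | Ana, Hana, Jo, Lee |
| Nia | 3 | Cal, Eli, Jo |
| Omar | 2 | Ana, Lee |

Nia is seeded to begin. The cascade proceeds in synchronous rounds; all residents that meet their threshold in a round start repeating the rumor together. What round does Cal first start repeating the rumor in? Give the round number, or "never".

Round 1 — Nia starts repeating the rumor (initial).
Round 2 — checking thresholds:
  Cal: 1 of 3 neighbours < 2, not yet.
  Eli: 1 of 2 neighbours ≥ 1, starts repeating the rumor.
  Jo: 1 of 4 neighbours < 4, not yet.
Round 3 — no new spreads; cascade stops.

never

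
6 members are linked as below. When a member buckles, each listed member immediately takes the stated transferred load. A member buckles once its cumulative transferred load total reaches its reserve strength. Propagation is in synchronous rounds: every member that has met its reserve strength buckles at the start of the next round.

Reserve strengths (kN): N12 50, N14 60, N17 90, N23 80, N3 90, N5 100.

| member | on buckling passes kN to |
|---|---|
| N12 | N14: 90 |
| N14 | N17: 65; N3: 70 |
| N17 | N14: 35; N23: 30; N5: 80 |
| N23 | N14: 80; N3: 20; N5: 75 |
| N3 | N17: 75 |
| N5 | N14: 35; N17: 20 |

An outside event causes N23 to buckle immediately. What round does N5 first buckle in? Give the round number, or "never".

5

Round 1 — N23 buckles (initial).
  N14: +80 → 80 ≥ 60
  N3: +20 → 20 < 90
  N5: +75 → 75 < 100
Round 2 — N14 buckles.
  N17: +65 → 65 < 90
  N3: +70 → 90 ≥ 90
Round 3 — N3 buckles.
  N17: +75 → 140 ≥ 90
Round 4 — N17 buckles.
  N5: +80 → 155 ≥ 100
Round 5 — N5 buckles.
No further bucklings.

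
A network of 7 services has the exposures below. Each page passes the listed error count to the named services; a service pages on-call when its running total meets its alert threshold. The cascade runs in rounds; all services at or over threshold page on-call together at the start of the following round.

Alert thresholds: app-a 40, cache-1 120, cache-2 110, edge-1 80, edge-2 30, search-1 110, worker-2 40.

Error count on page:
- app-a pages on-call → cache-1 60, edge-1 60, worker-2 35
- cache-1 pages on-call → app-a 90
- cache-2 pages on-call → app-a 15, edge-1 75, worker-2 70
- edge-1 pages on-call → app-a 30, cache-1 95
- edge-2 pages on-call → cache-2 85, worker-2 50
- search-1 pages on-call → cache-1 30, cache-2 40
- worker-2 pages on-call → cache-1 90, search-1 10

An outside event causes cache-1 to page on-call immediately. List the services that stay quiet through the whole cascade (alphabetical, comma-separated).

cache-2, edge-1, edge-2, search-1, worker-2

Round 1 — cache-1 pages on-call (initial).
  app-a: +90 → 90 ≥ 40
Round 2 — app-a pages on-call.
  edge-1: +60 → 60 < 80
  worker-2: +35 → 35 < 40
No further pages.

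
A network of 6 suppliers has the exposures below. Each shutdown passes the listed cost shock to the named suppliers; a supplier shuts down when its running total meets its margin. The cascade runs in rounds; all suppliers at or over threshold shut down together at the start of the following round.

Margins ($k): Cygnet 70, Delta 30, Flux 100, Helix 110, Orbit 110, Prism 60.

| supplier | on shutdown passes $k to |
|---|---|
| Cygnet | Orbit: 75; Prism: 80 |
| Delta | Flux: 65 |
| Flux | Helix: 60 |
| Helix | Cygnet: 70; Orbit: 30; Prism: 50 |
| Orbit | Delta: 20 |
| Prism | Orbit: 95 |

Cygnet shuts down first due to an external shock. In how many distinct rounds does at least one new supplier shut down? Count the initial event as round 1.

Round 1 — Cygnet shuts down (initial).
  Orbit: +75 → 75 < 110
  Prism: +80 → 80 ≥ 60
Round 2 — Prism shuts down.
  Orbit: +95 → 170 ≥ 110
Round 3 — Orbit shuts down.
  Delta: +20 → 20 < 30
No further shutdowns.

3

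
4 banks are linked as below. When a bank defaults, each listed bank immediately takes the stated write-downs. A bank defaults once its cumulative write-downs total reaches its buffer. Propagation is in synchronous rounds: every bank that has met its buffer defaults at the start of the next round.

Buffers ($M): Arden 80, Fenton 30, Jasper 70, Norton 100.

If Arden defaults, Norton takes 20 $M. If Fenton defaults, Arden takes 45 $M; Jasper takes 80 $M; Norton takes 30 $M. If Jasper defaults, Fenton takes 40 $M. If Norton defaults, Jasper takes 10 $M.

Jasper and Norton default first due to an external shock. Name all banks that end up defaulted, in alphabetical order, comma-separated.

Fenton, Jasper, Norton

Round 1 — Jasper, Norton default (initial).
  Fenton: +40 → 40 ≥ 30
Round 2 — Fenton defaults.
  Arden: +45 → 45 < 80
No further defaults.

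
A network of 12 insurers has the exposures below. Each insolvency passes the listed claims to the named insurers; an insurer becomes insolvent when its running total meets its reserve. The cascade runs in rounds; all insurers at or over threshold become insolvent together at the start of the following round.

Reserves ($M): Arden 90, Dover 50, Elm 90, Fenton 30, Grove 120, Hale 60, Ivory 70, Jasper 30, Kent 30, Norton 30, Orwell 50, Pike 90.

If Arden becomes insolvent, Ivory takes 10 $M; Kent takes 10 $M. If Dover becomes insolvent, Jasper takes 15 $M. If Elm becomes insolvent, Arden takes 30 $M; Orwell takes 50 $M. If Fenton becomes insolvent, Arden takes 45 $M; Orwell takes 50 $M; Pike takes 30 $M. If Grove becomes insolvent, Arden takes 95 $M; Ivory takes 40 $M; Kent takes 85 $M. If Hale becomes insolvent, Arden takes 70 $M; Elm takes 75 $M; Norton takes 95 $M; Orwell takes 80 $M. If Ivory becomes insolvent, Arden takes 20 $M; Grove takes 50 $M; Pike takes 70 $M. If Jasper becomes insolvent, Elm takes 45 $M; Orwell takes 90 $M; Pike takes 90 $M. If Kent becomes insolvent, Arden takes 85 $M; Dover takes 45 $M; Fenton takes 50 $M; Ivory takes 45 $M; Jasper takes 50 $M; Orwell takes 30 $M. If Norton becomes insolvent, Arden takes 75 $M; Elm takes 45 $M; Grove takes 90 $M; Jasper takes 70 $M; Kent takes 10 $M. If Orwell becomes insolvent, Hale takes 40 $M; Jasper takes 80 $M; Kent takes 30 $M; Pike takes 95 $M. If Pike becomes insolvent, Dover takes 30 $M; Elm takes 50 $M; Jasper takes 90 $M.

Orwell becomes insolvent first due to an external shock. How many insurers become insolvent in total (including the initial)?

8

Round 1 — Orwell becomes insolvent (initial).
  Hale: +40 → 40 < 60
  Jasper: +80 → 80 ≥ 30
  Kent: +30 → 30 ≥ 30
  Pike: +95 → 95 ≥ 90
Round 2 — Jasper, Kent, Pike become insolvent.
  Arden: +85 → 85 < 90
  Dover: +45+30 → 75 ≥ 50
  Elm: +45+50 → 95 ≥ 90
  Fenton: +50 → 50 ≥ 30
  Ivory: +45 → 45 < 70
Round 3 — Dover, Elm, Fenton become insolvent.
  Arden: +30+45 → 160 ≥ 90
Round 4 — Arden becomes insolvent.
  Ivory: +10 → 55 < 70
No further insolvencies.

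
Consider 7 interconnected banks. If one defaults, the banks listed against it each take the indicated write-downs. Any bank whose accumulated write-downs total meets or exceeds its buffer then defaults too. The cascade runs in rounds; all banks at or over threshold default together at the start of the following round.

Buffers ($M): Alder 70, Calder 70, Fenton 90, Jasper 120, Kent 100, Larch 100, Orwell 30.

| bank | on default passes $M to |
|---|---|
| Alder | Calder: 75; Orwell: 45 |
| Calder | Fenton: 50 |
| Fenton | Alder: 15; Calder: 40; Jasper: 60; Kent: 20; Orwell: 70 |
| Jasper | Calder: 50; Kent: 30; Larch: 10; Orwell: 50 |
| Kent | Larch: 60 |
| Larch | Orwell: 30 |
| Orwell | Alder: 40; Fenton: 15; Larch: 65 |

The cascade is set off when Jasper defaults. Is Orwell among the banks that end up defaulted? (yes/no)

Round 1 — Jasper defaults (initial).
  Calder: +50 → 50 < 70
  Kent: +30 → 30 < 100
  Larch: +10 → 10 < 100
  Orwell: +50 → 50 ≥ 30
Round 2 — Orwell defaults.
  Alder: +40 → 40 < 70
  Fenton: +15 → 15 < 90
  Larch: +65 → 75 < 100
No further defaults.

yes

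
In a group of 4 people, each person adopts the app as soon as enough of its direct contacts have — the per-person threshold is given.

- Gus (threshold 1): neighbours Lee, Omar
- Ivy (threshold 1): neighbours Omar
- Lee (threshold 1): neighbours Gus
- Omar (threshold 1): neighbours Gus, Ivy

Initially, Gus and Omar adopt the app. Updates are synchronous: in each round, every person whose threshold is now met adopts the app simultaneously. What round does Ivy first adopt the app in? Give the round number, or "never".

2

Round 1 — Gus, Omar adopt the app (initial).
Round 2 — checking thresholds:
  Ivy: 1 of 1 neighbours ≥ 1, adopts the app.
  Lee: 1 of 1 neighbours ≥ 1, adopts the app.
Round 3 — no new adoptions; cascade stops.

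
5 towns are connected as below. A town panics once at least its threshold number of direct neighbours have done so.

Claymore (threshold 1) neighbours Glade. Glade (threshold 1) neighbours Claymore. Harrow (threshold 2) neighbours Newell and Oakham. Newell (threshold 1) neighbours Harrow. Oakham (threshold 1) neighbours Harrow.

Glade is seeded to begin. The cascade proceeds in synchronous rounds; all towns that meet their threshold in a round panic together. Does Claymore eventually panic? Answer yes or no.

Round 1 — Glade panics (initial).
Round 2 — checking thresholds:
  Claymore: 1 of 1 neighbours ≥ 1, panics.
Round 3 — no new panics; cascade stops.

yes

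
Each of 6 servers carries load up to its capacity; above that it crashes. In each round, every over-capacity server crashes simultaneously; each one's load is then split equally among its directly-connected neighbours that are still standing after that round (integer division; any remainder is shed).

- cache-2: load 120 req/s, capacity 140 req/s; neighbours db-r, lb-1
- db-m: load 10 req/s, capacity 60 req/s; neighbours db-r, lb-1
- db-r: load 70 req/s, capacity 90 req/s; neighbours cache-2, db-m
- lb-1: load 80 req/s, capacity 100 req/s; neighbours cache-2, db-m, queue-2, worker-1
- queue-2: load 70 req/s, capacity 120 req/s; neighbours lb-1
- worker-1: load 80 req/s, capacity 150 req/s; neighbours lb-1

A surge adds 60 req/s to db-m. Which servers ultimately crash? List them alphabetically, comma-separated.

cache-2, db-m, db-r, lb-1

Round 1 — db-m at 70 > 60. db-m crashes.
  db-m sheds 70 req/s to db-r, lb-1: 35 each.
    db-r: 70+35 = 105 > 90
    lb-1: 80+35 = 115 > 100
Round 2 — db-r, lb-1 crash.
  db-r sheds 105 req/s to cache-2: 105 each.
    cache-2: 120+105 = 225 > 140
  lb-1 sheds 115 req/s to cache-2, queue-2, worker-1: 38 each (1 lost).
    cache-2: 225+38 = 263 > 140
    queue-2: 70+38 = 108 ≤ 120
    worker-1: 80+38 = 118 ≤ 150
Round 3 — cache-2 crashes.
  cache-2 sheds 263 req/s: no online neighbours, lost.
No further crashes.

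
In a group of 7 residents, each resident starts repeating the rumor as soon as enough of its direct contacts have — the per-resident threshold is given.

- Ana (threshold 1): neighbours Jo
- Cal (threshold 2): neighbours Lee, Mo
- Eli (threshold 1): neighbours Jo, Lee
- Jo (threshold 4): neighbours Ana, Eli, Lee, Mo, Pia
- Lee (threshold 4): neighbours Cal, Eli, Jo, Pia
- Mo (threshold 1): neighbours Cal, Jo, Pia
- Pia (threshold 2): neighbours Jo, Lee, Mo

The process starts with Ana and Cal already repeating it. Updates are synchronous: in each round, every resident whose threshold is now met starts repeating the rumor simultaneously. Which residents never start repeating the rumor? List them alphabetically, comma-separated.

Round 1 — Ana, Cal start repeating the rumor (initial).
Round 2 — checking thresholds:
  Jo: 1 of 5 neighbours < 4, not yet.
  Lee: 1 of 4 neighbours < 4, not yet.
  Mo: 1 of 3 neighbours ≥ 1, starts repeating the rumor.
Round 3 — no new spreads; cascade stops.

Eli, Jo, Lee, Pia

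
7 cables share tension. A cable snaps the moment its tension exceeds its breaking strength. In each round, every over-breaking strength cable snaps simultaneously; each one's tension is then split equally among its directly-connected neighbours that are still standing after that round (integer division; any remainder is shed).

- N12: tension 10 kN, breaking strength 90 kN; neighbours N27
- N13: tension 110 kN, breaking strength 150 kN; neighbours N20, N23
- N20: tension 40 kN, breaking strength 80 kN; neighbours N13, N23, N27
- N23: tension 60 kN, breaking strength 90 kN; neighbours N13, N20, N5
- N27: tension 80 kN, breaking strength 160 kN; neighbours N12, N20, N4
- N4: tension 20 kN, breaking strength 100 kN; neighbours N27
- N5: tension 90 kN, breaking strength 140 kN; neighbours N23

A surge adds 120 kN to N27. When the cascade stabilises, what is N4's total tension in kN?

Round 1 — N27 at 200 > 160. N27 snaps.
  N27 sheds 200 kN to N12, N20, N4: 66 each (2 lost).
    N12: 10+66 = 76 ≤ 90
    N20: 40+66 = 106 > 80
    N4: 20+66 = 86 ≤ 100
Round 2 — N20 snaps.
  N20 sheds 106 kN to N13, N23: 53 each.
    N13: 110+53 = 163 > 150
    N23: 60+53 = 113 > 90
Round 3 — N13, N23 snap.
  N13 sheds 163 kN: no online neighbours, lost.
  N23 sheds 113 kN to N5: 113 each.
    N5: 90+113 = 203 > 140
Round 4 — N5 snaps.
  N5 sheds 203 kN: no online neighbours, lost.
No further breaks.

86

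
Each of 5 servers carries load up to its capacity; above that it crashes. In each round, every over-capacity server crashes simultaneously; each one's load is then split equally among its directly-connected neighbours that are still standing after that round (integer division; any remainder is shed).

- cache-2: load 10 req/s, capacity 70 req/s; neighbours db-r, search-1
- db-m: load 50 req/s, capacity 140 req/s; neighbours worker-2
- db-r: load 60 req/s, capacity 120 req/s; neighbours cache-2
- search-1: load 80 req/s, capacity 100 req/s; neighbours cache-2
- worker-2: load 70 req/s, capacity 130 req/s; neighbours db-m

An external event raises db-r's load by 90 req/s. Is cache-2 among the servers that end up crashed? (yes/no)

Round 1 — db-r at 150 > 120. db-r crashes.
  db-r sheds 150 req/s to cache-2: 150 each.
    cache-2: 10+150 = 160 > 70
Round 2 — cache-2 crashes.
  cache-2 sheds 160 req/s to search-1: 160 each.
    search-1: 80+160 = 240 > 100
Round 3 — search-1 crashes.
  search-1 sheds 240 req/s: no online neighbours, lost.
No further crashes.

yes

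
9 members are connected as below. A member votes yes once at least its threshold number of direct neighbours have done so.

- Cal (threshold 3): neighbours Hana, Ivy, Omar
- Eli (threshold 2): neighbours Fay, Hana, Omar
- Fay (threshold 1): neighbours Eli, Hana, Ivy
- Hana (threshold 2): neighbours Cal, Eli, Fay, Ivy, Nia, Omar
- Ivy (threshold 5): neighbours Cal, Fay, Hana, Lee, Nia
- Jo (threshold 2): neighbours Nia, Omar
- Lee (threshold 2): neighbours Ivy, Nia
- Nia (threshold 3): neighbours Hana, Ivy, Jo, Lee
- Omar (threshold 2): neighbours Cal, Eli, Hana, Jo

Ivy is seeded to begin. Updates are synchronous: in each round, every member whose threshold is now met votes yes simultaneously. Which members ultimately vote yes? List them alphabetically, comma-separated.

Cal, Eli, Fay, Hana, Ivy, Omar

Round 1 — Ivy votes yes (initial).
Round 2 — checking thresholds:
  Cal: 1 of 3 neighbours < 3, not yet.
  Fay: 1 of 3 neighbours ≥ 1, votes yes.
  Hana: 1 of 6 neighbours < 2, not yet.
  Lee: 1 of 2 neighbours < 2, not yet.
  Nia: 1 of 4 neighbours < 3, not yet.
Round 3 — checking thresholds:
  Cal: 1 of 3 neighbours < 3, not yet.
  Eli: 1 of 3 neighbours < 2, not yet.
  Hana: 2 of 6 neighbours ≥ 2, votes yes.
  Lee: 1 of 2 neighbours < 2, not yet.
  Nia: 1 of 4 neighbours < 3, not yet.
Round 4 — checking thresholds:
  Cal: 2 of 3 neighbours < 3, not yet.
  Eli: 2 of 3 neighbours ≥ 2, votes yes.
  Lee: 1 of 2 neighbours < 2, not yet.
  Nia: 2 of 4 neighbours < 3, not yet.
  Omar: 1 of 4 neighbours < 2, not yet.
Round 5 — checking thresholds:
  Cal: 2 of 3 neighbours < 3, not yet.
  Lee: 1 of 2 neighbours < 2, not yet.
  Nia: 2 of 4 neighbours < 3, not yet.
  Omar: 2 of 4 neighbours ≥ 2, votes yes.
Round 6 — checking thresholds:
  Cal: 3 of 3 neighbours ≥ 3, votes yes.
  Jo: 1 of 2 neighbours < 2, not yet.
  Lee: 1 of 2 neighbours < 2, not yet.
  Nia: 2 of 4 neighbours < 3, not yet.
Round 7 — no new yes votes; cascade stops.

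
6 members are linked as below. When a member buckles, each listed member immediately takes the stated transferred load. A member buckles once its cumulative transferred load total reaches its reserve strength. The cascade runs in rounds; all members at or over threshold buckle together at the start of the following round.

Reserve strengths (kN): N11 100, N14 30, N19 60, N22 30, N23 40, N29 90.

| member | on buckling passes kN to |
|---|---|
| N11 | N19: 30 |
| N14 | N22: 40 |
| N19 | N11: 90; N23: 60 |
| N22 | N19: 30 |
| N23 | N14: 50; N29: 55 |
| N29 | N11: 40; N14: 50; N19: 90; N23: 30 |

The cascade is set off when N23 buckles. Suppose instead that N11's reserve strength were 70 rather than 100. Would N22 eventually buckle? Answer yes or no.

yes

With N11's reserve strength at 70:
Round 1 — N23 buckles (initial).
  N14: +50 → 50 ≥ 30
  N29: +55 → 55 < 90
Round 2 — N14 buckles.
  N22: +40 → 40 ≥ 30
Round 3 — N22 buckles.
  N19: +30 → 30 < 60
No further bucklings.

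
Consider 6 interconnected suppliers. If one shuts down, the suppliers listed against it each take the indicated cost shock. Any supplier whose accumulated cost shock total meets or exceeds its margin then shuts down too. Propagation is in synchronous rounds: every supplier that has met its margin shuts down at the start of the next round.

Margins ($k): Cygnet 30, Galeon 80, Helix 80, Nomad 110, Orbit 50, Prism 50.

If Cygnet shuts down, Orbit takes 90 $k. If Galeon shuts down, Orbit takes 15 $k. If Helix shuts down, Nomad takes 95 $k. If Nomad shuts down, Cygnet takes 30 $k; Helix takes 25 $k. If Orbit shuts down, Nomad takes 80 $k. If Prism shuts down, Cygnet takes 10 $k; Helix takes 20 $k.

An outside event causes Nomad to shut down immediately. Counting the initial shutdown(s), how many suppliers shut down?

3

Round 1 — Nomad shuts down (initial).
  Cygnet: +30 → 30 ≥ 30
  Helix: +25 → 25 < 80
Round 2 — Cygnet shuts down.
  Orbit: +90 → 90 ≥ 50
Round 3 — Orbit shuts down.
No further shutdowns.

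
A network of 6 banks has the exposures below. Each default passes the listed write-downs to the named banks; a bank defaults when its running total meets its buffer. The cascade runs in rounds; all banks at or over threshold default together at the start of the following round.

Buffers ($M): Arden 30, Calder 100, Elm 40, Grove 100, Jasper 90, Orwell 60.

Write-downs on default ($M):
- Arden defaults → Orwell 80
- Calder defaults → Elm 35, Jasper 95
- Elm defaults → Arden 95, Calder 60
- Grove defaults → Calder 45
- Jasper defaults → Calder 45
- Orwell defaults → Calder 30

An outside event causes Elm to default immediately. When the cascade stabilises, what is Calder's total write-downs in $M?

Round 1 — Elm defaults (initial).
  Arden: +95 → 95 ≥ 30
  Calder: +60 → 60 < 100
Round 2 — Arden defaults.
  Orwell: +80 → 80 ≥ 60
Round 3 — Orwell defaults.
  Calder: +30 → 90 < 100
No further defaults.

90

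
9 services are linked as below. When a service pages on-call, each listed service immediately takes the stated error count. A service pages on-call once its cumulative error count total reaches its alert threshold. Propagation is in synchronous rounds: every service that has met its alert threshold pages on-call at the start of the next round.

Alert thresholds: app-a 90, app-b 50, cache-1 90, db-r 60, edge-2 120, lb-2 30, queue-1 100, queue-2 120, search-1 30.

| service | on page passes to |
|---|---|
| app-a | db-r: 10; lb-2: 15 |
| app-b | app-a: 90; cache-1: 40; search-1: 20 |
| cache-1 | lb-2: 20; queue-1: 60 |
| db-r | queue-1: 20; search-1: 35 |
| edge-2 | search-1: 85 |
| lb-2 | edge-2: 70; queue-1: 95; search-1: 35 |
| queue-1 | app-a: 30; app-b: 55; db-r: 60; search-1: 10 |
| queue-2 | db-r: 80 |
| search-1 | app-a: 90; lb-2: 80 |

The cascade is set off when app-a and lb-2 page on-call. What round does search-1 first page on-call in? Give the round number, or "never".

2

Round 1 — app-a, lb-2 page on-call (initial).
  db-r: +10 → 10 < 60
  edge-2: +70 → 70 < 120
  queue-1: +95 → 95 < 100
  search-1: +35 → 35 ≥ 30
Round 2 — search-1 pages on-call.
No further pages.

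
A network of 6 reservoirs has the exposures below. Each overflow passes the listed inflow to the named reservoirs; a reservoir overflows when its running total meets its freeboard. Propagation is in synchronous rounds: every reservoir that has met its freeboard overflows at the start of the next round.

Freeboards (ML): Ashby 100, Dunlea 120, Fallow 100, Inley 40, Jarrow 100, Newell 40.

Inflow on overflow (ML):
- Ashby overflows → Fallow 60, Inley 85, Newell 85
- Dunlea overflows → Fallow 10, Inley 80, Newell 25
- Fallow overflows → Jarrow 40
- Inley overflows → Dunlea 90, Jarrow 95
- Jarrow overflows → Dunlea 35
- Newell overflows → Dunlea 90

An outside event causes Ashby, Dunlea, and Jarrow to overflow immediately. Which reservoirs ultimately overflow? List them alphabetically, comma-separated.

Ashby, Dunlea, Inley, Jarrow, Newell

Round 1 — Ashby, Dunlea, Jarrow overflow (initial).
  Fallow: +60+10 → 70 < 100
  Inley: +85+80 → 165 ≥ 40
  Newell: +85+25 → 110 ≥ 40
Round 2 — Inley, Newell overflow.
No further overflows.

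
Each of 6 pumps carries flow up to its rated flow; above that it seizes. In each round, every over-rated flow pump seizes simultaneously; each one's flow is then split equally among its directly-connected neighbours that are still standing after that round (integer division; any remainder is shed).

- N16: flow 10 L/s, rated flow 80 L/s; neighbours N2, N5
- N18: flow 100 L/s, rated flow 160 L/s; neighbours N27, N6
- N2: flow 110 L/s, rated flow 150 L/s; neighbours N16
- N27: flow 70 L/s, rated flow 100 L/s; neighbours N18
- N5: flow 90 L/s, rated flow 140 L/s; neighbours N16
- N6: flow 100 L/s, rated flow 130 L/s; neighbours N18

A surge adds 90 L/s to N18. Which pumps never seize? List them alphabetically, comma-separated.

Round 1 — N18 at 190 > 160. N18 seizes.
  N18 sheds 190 L/s to N27, N6: 95 each.
    N27: 70+95 = 165 > 100
    N6: 100+95 = 195 > 130
Round 2 — N27, N6 seize.
  N27 sheds 165 L/s: no online neighbours, lost.
  N6 sheds 195 L/s: no online neighbours, lost.
No further seizures.

N16, N2, N5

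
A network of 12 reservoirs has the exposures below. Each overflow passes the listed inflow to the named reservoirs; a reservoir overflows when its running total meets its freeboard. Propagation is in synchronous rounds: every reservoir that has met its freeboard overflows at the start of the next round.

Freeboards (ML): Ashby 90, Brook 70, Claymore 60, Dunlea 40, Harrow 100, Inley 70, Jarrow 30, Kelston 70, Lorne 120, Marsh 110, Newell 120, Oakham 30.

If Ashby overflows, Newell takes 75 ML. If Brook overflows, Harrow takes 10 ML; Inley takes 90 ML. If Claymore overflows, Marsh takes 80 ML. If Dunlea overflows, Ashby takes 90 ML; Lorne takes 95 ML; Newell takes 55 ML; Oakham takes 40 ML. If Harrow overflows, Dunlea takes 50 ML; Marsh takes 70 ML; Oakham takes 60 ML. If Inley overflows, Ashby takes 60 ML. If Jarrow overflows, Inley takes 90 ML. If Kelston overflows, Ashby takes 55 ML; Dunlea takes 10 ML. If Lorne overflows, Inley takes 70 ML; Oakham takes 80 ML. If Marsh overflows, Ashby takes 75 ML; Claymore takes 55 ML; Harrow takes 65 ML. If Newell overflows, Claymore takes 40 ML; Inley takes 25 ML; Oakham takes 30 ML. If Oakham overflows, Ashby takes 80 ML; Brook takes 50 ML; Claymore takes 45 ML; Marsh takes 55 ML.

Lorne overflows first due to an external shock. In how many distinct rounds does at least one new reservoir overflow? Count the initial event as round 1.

3

Round 1 — Lorne overflows (initial).
  Inley: +70 → 70 ≥ 70
  Oakham: +80 → 80 ≥ 30
Round 2 — Inley, Oakham overflow.
  Ashby: +60+80 → 140 ≥ 90
  Brook: +50 → 50 < 70
  Claymore: +45 → 45 < 60
  Marsh: +55 → 55 < 110
Round 3 — Ashby overflows.
  Newell: +75 → 75 < 120
No further overflows.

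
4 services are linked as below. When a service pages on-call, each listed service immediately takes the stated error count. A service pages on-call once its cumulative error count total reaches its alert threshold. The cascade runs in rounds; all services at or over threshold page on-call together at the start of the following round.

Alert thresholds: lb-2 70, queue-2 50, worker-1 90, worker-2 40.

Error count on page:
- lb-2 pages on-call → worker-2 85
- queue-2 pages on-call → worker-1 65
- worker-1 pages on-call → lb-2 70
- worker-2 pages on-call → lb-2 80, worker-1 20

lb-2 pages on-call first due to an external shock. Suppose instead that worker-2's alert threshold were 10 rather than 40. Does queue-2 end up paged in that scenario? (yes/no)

no

With worker-2's alert threshold at 10:
Round 1 — lb-2 pages on-call (initial).
  worker-2: +85 → 85 ≥ 10
Round 2 — worker-2 pages on-call.
  worker-1: +20 → 20 < 90
No further pages.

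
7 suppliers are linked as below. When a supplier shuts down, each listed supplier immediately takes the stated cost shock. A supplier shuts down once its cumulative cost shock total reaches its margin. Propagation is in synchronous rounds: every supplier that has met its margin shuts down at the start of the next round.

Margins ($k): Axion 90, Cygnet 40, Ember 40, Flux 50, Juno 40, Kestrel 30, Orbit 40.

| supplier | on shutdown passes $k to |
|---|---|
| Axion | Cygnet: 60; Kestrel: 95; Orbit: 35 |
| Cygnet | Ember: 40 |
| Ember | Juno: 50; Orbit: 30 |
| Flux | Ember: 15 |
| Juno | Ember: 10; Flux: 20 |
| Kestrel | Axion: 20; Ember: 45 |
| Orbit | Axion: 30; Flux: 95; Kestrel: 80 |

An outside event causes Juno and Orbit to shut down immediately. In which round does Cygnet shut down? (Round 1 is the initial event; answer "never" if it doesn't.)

Round 1 — Juno, Orbit shut down (initial).
  Axion: +30 → 30 < 90
  Ember: +10 → 10 < 40
  Flux: +20+95 → 115 ≥ 50
  Kestrel: +80 → 80 ≥ 30
Round 2 — Flux, Kestrel shut down.
  Axion: +20 → 50 < 90
  Ember: +15+45 → 70 ≥ 40
Round 3 — Ember shuts down.
No further shutdowns.

never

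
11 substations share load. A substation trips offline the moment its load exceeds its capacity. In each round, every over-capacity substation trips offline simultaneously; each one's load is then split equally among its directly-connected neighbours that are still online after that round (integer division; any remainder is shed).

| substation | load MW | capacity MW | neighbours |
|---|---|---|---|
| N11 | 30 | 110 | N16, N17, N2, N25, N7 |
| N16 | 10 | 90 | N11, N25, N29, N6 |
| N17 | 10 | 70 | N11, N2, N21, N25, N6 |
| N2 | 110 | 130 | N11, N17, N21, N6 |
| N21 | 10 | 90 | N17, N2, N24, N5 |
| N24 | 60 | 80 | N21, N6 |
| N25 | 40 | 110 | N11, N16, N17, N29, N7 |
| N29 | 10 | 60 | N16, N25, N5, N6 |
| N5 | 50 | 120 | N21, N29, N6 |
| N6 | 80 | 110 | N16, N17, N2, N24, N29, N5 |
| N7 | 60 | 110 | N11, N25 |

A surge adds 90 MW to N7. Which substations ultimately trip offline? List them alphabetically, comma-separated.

N11, N16, N17, N2, N21, N24, N25, N29, N5, N6, N7

Round 1 — N7 at 150 > 110. N7 trips offline.
  N7 sheds 150 MW to N11, N25: 75 each.
    N11: 30+75 = 105 ≤ 110
    N25: 40+75 = 115 > 110
Round 2 — N25 trips offline.
  N25 sheds 115 MW to N11, N16, N17, N29: 28 each (3 lost).
    N11: 105+28 = 133 > 110
    N16: 10+28 = 38 ≤ 90
    N17: 10+28 = 38 ≤ 70
    N29: 10+28 = 38 ≤ 60
Round 3 — N11 trips offline.
  N11 sheds 133 MW to N16, N17, N2: 44 each (1 lost).
    N16: 38+44 = 82 ≤ 90
    N17: 38+44 = 82 > 70
    N2: 110+44 = 154 > 130
Round 4 — N17, N2 trip offline.
  N17 sheds 82 MW to N21, N6: 41 each.
    N21: 10+41 = 51 ≤ 90
    N6: 80+41 = 121 > 110
  N2 sheds 154 MW to N21, N6: 77 each.
    N21: 51+77 = 128 > 90
    N6: 121+77 = 198 > 110
Round 5 — N21, N6 trip offline.
  N21 sheds 128 MW to N24, N5: 64 each.
    N24: 60+64 = 124 > 80
    N5: 50+64 = 114 ≤ 120
  N6 sheds 198 MW to N16, N24, N29, N5: 49 each (2 lost).
    N16: 82+49 = 131 > 90
    N24: 124+49 = 173 > 80
    N29: 38+49 = 87 > 60
    N5: 114+49 = 163 > 120
Round 6 — N16, N24, N29, N5 trip offline.
  N16 sheds 131 MW: no online neighbours, lost.
  N24 sheds 173 MW: no online neighbours, lost.
  N29 sheds 87 MW: no online neighbours, lost.
  N5 sheds 163 MW: no online neighbours, lost.
No further trips.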